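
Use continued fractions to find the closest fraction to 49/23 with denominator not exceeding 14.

17/8

Expand x = 49/23 as a continued fraction with the Euclidean algorithm:
  49 = 2*23 + 3, so a_0 = 2.
  23 = 7*3 + 2, so a_1 = 7.
  3 = 1*2 + 1, so a_2 = 1.
  2 = 2*1 + 0, so a_3 = 2.
so x = [2; 7, 1, 2].
Convergents (p_i = a_i*p_{i-1} + p_{i-2}, q_i = a_i*q_{i-1} + q_{i-2} with p_{-2}=0, p_{-1}=1, q_{-2}=1, q_{-1}=0), until the denominator exceeds 14:
  i=0: a_0=2, p_0 = 2*1 + 0 = 2, q_0 = 2*0 + 1 = 1.
  i=1: a_1=7, p_1 = 7*2 + 1 = 15, q_1 = 7*1 + 0 = 7.
  i=2: a_2=1, p_2 = 1*15 + 2 = 17, q_2 = 1*7 + 1 = 8.
  i=3: a_3=2, p_3 = 2*17 + 15 = 49, q_3 = 2*8 + 7 = 23.
q_3 = 23 > 14, so the last convergent with denominator <= 14 is p_2/q_2 = 17/8.
The closest fraction with denominator <= 14 is either p_2/q_2 or the intermediate fraction (k*p_2 + p_1)/(k*q_2 + q_1) with the largest k >= 1 whose denominator stays <= 14; these approach x as k grows, and every other convergent or intermediate fraction in range is farther away.
Largest k: floor((14 - q_1)/q_2) = floor((14 - 7)/8) = 0.
Since k = 0, no intermediate fraction beyond p_2/q_2 has denominator <= 14, so the convergent 17/8 is the closest (its error is |49*8 - 17*23|/(23*8) = 1/184).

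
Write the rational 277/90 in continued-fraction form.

[3; 12, 1, 6]

Run the Euclidean algorithm on 277 and 90; the successive quotients are the partial quotients a_0, a_1, ... (each step inverts the fractional part left over by the previous one):
  277 = 3*90 + 7, so a_0 = 3.
  90 = 12*7 + 6, so a_1 = 12.
  7 = 1*6 + 1, so a_2 = 1.
  6 = 6*1 + 0, so a_3 = 6.
The remainder reaches 0 after 4 divisions, so the expansion has 4 partial quotients, read off in order.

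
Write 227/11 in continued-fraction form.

Run the Euclidean algorithm on 227 and 11; the successive quotients are the partial quotients a_0, a_1, ... (each step inverts the fractional part left over by the previous one):
  227 = 20*11 + 7, so a_0 = 20.
  11 = 1*7 + 4, so a_1 = 1.
  7 = 1*4 + 3, so a_2 = 1.
  4 = 1*3 + 1, so a_3 = 1.
  3 = 3*1 + 0, so a_4 = 3.
The remainder reaches 0 after 5 divisions, so the expansion has 5 partial quotients, read off in order.

[20; 1, 1, 1, 3]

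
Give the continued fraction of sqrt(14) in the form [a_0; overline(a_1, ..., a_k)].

Write x_i = (sqrt(14) + m_i)/d_i with (m_0, d_0) = (0, 1). a_0 = floor(sqrt(14)) = 3, since 3^2 = 9 <= 14 < 16 = 4^2.
Iterate m_{i+1} = d_i*a_i - m_i, d_{i+1} = (14 - m_{i+1}^2)/d_i, a_{i+1} = floor((a_0 + m_{i+1})/d_{i+1}):
  m_1 = 1*3 - 0 = 3, d_1 = (14 - 3^2)/1 = 5/1 = 5, a_1 = floor((3 + 3)/5) = 1.
  m_2 = 5*1 - 3 = 2, d_2 = (14 - 2^2)/5 = 10/5 = 2, a_2 = floor((3 + 2)/2) = 2.
  m_3 = 2*2 - 2 = 2, d_3 = (14 - 2^2)/2 = 10/2 = 5, a_3 = floor((3 + 2)/5) = 1.
  m_4 = 5*1 - 2 = 3, d_4 = (14 - 3^2)/5 = 5/5 = 1, a_4 = floor((3 + 3)/1) = 6.
  m_5 = 1*6 - 3 = 3, d_5 = (14 - 3^2)/1 = 5/1 = 5: (m_5, d_5) = (m_1, d_1) = (3, 5), so from here the quotients repeat a_1, ..., a_4; the period length is 4.
Hence the expansion of sqrt(14) is a_0 = 3 followed by the repeating block 1, 2, 1, 6 (period 4).

[3; overline(1, 2, 1, 6)]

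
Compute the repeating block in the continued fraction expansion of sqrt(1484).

Write x_i = (sqrt(1484) + m_i)/d_i with (m_0, d_0) = (0, 1). a_0 = floor(sqrt(1484)) = 38, since 38^2 = 1444 <= 1484 < 1521 = 39^2.
Iterate m_{i+1} = d_i*a_i - m_i, d_{i+1} = (1484 - m_{i+1}^2)/d_i, a_{i+1} = floor((a_0 + m_{i+1})/d_{i+1}):
  m_1 = 1*38 - 0 = 38, d_1 = (1484 - 38^2)/1 = 40/1 = 40, a_1 = floor((38 + 38)/40) = 1.
  m_2 = 40*1 - 38 = 2, d_2 = (1484 - 2^2)/40 = 1480/40 = 37, a_2 = floor((38 + 2)/37) = 1.
  m_3 = 37*1 - 2 = 35, d_3 = (1484 - 35^2)/37 = 259/37 = 7, a_3 = floor((38 + 35)/7) = 10.
  m_4 = 7*10 - 35 = 35, d_4 = (1484 - 35^2)/7 = 259/7 = 37, a_4 = floor((38 + 35)/37) = 1.
  m_5 = 37*1 - 35 = 2, d_5 = (1484 - 2^2)/37 = 1480/37 = 40, a_5 = floor((38 + 2)/40) = 1.
  m_6 = 40*1 - 2 = 38, d_6 = (1484 - 38^2)/40 = 40/40 = 1, a_6 = floor((38 + 38)/1) = 76.
  m_7 = 1*76 - 38 = 38, d_7 = (1484 - 38^2)/1 = 40/1 = 40: (m_7, d_7) = (m_1, d_1) = (38, 40), so from here the quotients repeat a_1, ..., a_6; the period length is 6.
Hence the expansion of sqrt(1484) is a_0 = 38 followed by the repeating block 1, 1, 10, 1, 1, 76 (period 6).

[38; (1, 1, 10, 1, 1, 76)]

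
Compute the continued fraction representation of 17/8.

[2; 8]

Run the Euclidean algorithm on 17 and 8; the successive quotients are the partial quotients a_0, a_1, ... (each step inverts the fractional part left over by the previous one):
  17 = 2*8 + 1, so a_0 = 2.
  8 = 8*1 + 0, so a_1 = 8.
The remainder reaches 0 after 2 divisions, so the expansion has 2 partial quotients, read off in order.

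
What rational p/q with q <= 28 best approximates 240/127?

Expand x = 240/127 as a continued fraction with the Euclidean algorithm:
  240 = 1*127 + 113, so a_0 = 1.
  127 = 1*113 + 14, so a_1 = 1.
  113 = 8*14 + 1, so a_2 = 8.
  14 = 14*1 + 0, so a_3 = 14.
so x = [1; 1, 8, 14].
Convergents (p_i = a_i*p_{i-1} + p_{i-2}, q_i = a_i*q_{i-1} + q_{i-2} with p_{-2}=0, p_{-1}=1, q_{-2}=1, q_{-1}=0), until the denominator exceeds 28:
  i=0: a_0=1, p_0 = 1*1 + 0 = 1, q_0 = 1*0 + 1 = 1.
  i=1: a_1=1, p_1 = 1*1 + 1 = 2, q_1 = 1*1 + 0 = 1.
  i=2: a_2=8, p_2 = 8*2 + 1 = 17, q_2 = 8*1 + 1 = 9.
  i=3: a_3=14, p_3 = 14*17 + 2 = 240, q_3 = 14*9 + 1 = 127.
q_3 = 127 > 28, so the last convergent with denominator <= 28 is p_2/q_2 = 17/9.
The closest fraction with denominator <= 28 is either p_2/q_2 or the intermediate fraction (k*p_2 + p_1)/(k*q_2 + q_1) with the largest k >= 1 whose denominator stays <= 28; these approach x as k grows, and every other convergent or intermediate fraction in range is farther away.
Largest k: floor((28 - q_1)/q_2) = floor((28 - 1)/9) = 3.
That gives (3*17 + 2)/(3*9 + 1) = 53/28.
Compare the errors: |x - 17/9| = |240*9 - 17*127|/(127*9) = 1/1143, and |x - 53/28| = |240*28 - 53*127|/(127*28) = 11/3556.
Cross-multiplying, 1*3556 = 3556 < 12573 = 11*1143, so 1/1143 is smaller: the convergent 17/9 is closer to x than 53/28.

17/9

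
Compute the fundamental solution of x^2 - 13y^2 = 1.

First expand sqrt(13) as a continued fraction. With x_i = (sqrt(13) + m_i)/d_i and (m_0, d_0) = (0, 1): a_0 = floor(sqrt(13)) = 3, since 3^2 = 9 <= 13 < 16 = 4^2.
Iterate m_{i+1} = d_i*a_i - m_i, d_{i+1} = (13 - m_{i+1}^2)/d_i, a_{i+1} = floor((a_0 + m_{i+1})/d_{i+1}):
  m_1 = 1*3 - 0 = 3, d_1 = (13 - 3^2)/1 = 4/1 = 4, a_1 = floor((3 + 3)/4) = 1.
  m_2 = 4*1 - 3 = 1, d_2 = (13 - 1^2)/4 = 12/4 = 3, a_2 = floor((3 + 1)/3) = 1.
  m_3 = 3*1 - 1 = 2, d_3 = (13 - 2^2)/3 = 9/3 = 3, a_3 = floor((3 + 2)/3) = 1.
  m_4 = 3*1 - 2 = 1, d_4 = (13 - 1^2)/3 = 12/3 = 4, a_4 = floor((3 + 1)/4) = 1.
  m_5 = 4*1 - 1 = 3, d_5 = (13 - 3^2)/4 = 4/4 = 1, a_5 = floor((3 + 3)/1) = 6.
  m_6 = 1*6 - 3 = 3, d_6 = (13 - 3^2)/1 = 4/1 = 4: (m_6, d_6) = (m_1, d_1) = (3, 4), so from here the quotients repeat a_1, ..., a_5; the period length is 5.
So sqrt(13) = [3; (1, 1, 1, 1, 6)] with period length k = 5.
k is odd, so (p_{k-1}, q_{k-1}) only solves x^2 - 13y^2 = -1 and the fundamental solution of x^2 - 13y^2 = 1 is (p_{2k-1}, q_{2k-1}) = (p_9, q_9); compute convergents through index 9, running through the period twice.
Convergents (p_i = a_i*p_{i-1} + p_{i-2}, q_i = a_i*q_{i-1} + q_{i-2} with p_{-2}=0, p_{-1}=1, q_{-2}=1, q_{-1}=0):
  i=0: a_0=3, p_0 = 3*1 + 0 = 3, q_0 = 3*0 + 1 = 1.
  i=1: a_1=1, p_1 = 1*3 + 1 = 4, q_1 = 1*1 + 0 = 1.
  i=2: a_2=1, p_2 = 1*4 + 3 = 7, q_2 = 1*1 + 1 = 2.
  i=3: a_3=1, p_3 = 1*7 + 4 = 11, q_3 = 1*2 + 1 = 3.
  i=4: a_4=1, p_4 = 1*11 + 7 = 18, q_4 = 1*3 + 2 = 5.
  i=5: a_5=6, p_5 = 6*18 + 11 = 119, q_5 = 6*5 + 3 = 33.
  i=6: a_6=1, p_6 = 1*119 + 18 = 137, q_6 = 1*33 + 5 = 38.
  i=7: a_7=1, p_7 = 1*137 + 119 = 256, q_7 = 1*38 + 33 = 71.
  i=8: a_8=1, p_8 = 1*256 + 137 = 393, q_8 = 1*71 + 38 = 109.
  i=9: a_9=1, p_9 = 1*393 + 256 = 649, q_9 = 1*109 + 71 = 180.
Indeed p_4^2 - 13*q_4^2 = 324 - 325 = -1, not +1.
Check: 649^2 - 13*180^2 = 421201 - 421200 = 1, so (x, y) = (649, 180) solves the equation, and by the theorem it is the least positive solution.

(x, y) = (649, 180)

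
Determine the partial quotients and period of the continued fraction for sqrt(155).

Write x_i = (sqrt(155) + m_i)/d_i with (m_0, d_0) = (0, 1). a_0 = floor(sqrt(155)) = 12, since 12^2 = 144 <= 155 < 169 = 13^2.
Iterate m_{i+1} = d_i*a_i - m_i, d_{i+1} = (155 - m_{i+1}^2)/d_i, a_{i+1} = floor((a_0 + m_{i+1})/d_{i+1}):
  m_1 = 1*12 - 0 = 12, d_1 = (155 - 12^2)/1 = 11/1 = 11, a_1 = floor((12 + 12)/11) = 2.
  m_2 = 11*2 - 12 = 10, d_2 = (155 - 10^2)/11 = 55/11 = 5, a_2 = floor((12 + 10)/5) = 4.
  m_3 = 5*4 - 10 = 10, d_3 = (155 - 10^2)/5 = 55/5 = 11, a_3 = floor((12 + 10)/11) = 2.
  m_4 = 11*2 - 10 = 12, d_4 = (155 - 12^2)/11 = 11/11 = 1, a_4 = floor((12 + 12)/1) = 24.
  m_5 = 1*24 - 12 = 12, d_5 = (155 - 12^2)/1 = 11/1 = 11: (m_5, d_5) = (m_1, d_1) = (12, 11), so from here the quotients repeat a_1, ..., a_4; the period length is 4.
Hence the expansion of sqrt(155) is a_0 = 12 followed by the repeating block 2, 4, 2, 24 (period 4).

[12; (2, 4, 2, 24)]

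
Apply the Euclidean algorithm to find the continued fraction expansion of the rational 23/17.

[1; 2, 1, 5]

Run the Euclidean algorithm on 23 and 17; the successive quotients are the partial quotients a_0, a_1, ... (each step inverts the fractional part left over by the previous one):
  23 = 1*17 + 6, so a_0 = 1.
  17 = 2*6 + 5, so a_1 = 2.
  6 = 1*5 + 1, so a_2 = 1.
  5 = 5*1 + 0, so a_3 = 5.
The remainder reaches 0 after 4 divisions, so the expansion has 4 partial quotients, read off in order.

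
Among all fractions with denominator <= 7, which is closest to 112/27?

29/7

Expand x = 112/27 as a continued fraction with the Euclidean algorithm:
  112 = 4*27 + 4, so a_0 = 4.
  27 = 6*4 + 3, so a_1 = 6.
  4 = 1*3 + 1, so a_2 = 1.
  3 = 3*1 + 0, so a_3 = 3.
so x = [4; 6, 1, 3].
Convergents (p_i = a_i*p_{i-1} + p_{i-2}, q_i = a_i*q_{i-1} + q_{i-2} with p_{-2}=0, p_{-1}=1, q_{-2}=1, q_{-1}=0), until the denominator exceeds 7:
  i=0: a_0=4, p_0 = 4*1 + 0 = 4, q_0 = 4*0 + 1 = 1.
  i=1: a_1=6, p_1 = 6*4 + 1 = 25, q_1 = 6*1 + 0 = 6.
  i=2: a_2=1, p_2 = 1*25 + 4 = 29, q_2 = 1*6 + 1 = 7.
  i=3: a_3=3, p_3 = 3*29 + 25 = 112, q_3 = 3*7 + 6 = 27.
q_3 = 27 > 7, so the last convergent with denominator <= 7 is p_2/q_2 = 29/7.
The closest fraction with denominator <= 7 is either p_2/q_2 or the intermediate fraction (k*p_2 + p_1)/(k*q_2 + q_1) with the largest k >= 1 whose denominator stays <= 7; these approach x as k grows, and every other convergent or intermediate fraction in range is farther away.
Largest k: floor((7 - q_1)/q_2) = floor((7 - 6)/7) = 0.
Since k = 0, no intermediate fraction beyond p_2/q_2 has denominator <= 7, so the convergent 29/7 is the closest (its error is |112*7 - 29*27|/(27*7) = 1/189).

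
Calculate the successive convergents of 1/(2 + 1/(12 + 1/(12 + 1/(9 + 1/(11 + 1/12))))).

Using the convergent recurrence p_i = a_i*p_{i-1} + p_{i-2}, q_i = a_i*q_{i-1} + q_{i-2} with p_{-2}=0, p_{-1}=1, q_{-2}=1, q_{-1}=0:
  i=0: a_0=0, p_0 = 0*1 + 0 = 0, q_0 = 0*0 + 1 = 1.
  i=1: a_1=2, p_1 = 2*0 + 1 = 1, q_1 = 2*1 + 0 = 2.
  i=2: a_2=12, p_2 = 12*1 + 0 = 12, q_2 = 12*2 + 1 = 25.
  i=3: a_3=12, p_3 = 12*12 + 1 = 145, q_3 = 12*25 + 2 = 302.
  i=4: a_4=9, p_4 = 9*145 + 12 = 1317, q_4 = 9*302 + 25 = 2743.
  i=5: a_5=11, p_5 = 11*1317 + 145 = 14632, q_5 = 11*2743 + 302 = 30475.
  i=6: a_6=12, p_6 = 12*14632 + 1317 = 176901, q_6 = 12*30475 + 2743 = 368443.

0/1, 1/2, 12/25, 145/302, 1317/2743, 14632/30475, 176901/368443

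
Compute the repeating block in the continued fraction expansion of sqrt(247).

Write x_i = (sqrt(247) + m_i)/d_i with (m_0, d_0) = (0, 1). a_0 = floor(sqrt(247)) = 15, since 15^2 = 225 <= 247 < 256 = 16^2.
Iterate m_{i+1} = d_i*a_i - m_i, d_{i+1} = (247 - m_{i+1}^2)/d_i, a_{i+1} = floor((a_0 + m_{i+1})/d_{i+1}):
  m_1 = 1*15 - 0 = 15, d_1 = (247 - 15^2)/1 = 22/1 = 22, a_1 = floor((15 + 15)/22) = 1.
  m_2 = 22*1 - 15 = 7, d_2 = (247 - 7^2)/22 = 198/22 = 9, a_2 = floor((15 + 7)/9) = 2.
  m_3 = 9*2 - 7 = 11, d_3 = (247 - 11^2)/9 = 126/9 = 14, a_3 = floor((15 + 11)/14) = 1.
  m_4 = 14*1 - 11 = 3, d_4 = (247 - 3^2)/14 = 238/14 = 17, a_4 = floor((15 + 3)/17) = 1.
  m_5 = 17*1 - 3 = 14, d_5 = (247 - 14^2)/17 = 51/17 = 3, a_5 = floor((15 + 14)/3) = 9.
  m_6 = 3*9 - 14 = 13, d_6 = (247 - 13^2)/3 = 78/3 = 26, a_6 = floor((15 + 13)/26) = 1.
  m_7 = 26*1 - 13 = 13, d_7 = (247 - 13^2)/26 = 78/26 = 3, a_7 = floor((15 + 13)/3) = 9.
  m_8 = 3*9 - 13 = 14, d_8 = (247 - 14^2)/3 = 51/3 = 17, a_8 = floor((15 + 14)/17) = 1.
  m_9 = 17*1 - 14 = 3, d_9 = (247 - 3^2)/17 = 238/17 = 14, a_9 = floor((15 + 3)/14) = 1.
  m_10 = 14*1 - 3 = 11, d_10 = (247 - 11^2)/14 = 126/14 = 9, a_10 = floor((15 + 11)/9) = 2.
  m_11 = 9*2 - 11 = 7, d_11 = (247 - 7^2)/9 = 198/9 = 22, a_11 = floor((15 + 7)/22) = 1.
  m_12 = 22*1 - 7 = 15, d_12 = (247 - 15^2)/22 = 22/22 = 1, a_12 = floor((15 + 15)/1) = 30.
  m_13 = 1*30 - 15 = 15, d_13 = (247 - 15^2)/1 = 22/1 = 22: (m_13, d_13) = (m_1, d_1) = (15, 22), so from here the quotients repeat a_1, ..., a_12; the period length is 12.
Hence the expansion of sqrt(247) is a_0 = 15 followed by the repeating block 1, 2, 1, 1, 9, 1, 9, 1, 1, 2, 1, 30 (period 12).

[15; (1, 2, 1, 1, 9, 1, 9, 1, 1, 2, 1, 30)]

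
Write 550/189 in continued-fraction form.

[2; 1, 10, 8, 2]

Run the Euclidean algorithm on 550 and 189; the successive quotients are the partial quotients a_0, a_1, ... (each step inverts the fractional part left over by the previous one):
  550 = 2*189 + 172, so a_0 = 2.
  189 = 1*172 + 17, so a_1 = 1.
  172 = 10*17 + 2, so a_2 = 10.
  17 = 8*2 + 1, so a_3 = 8.
  2 = 2*1 + 0, so a_4 = 2.
The remainder reaches 0 after 5 divisions, so the expansion has 5 partial quotients, read off in order.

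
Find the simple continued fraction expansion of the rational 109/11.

[9; 1, 10]

Run the Euclidean algorithm on 109 and 11; the successive quotients are the partial quotients a_0, a_1, ... (each step inverts the fractional part left over by the previous one):
  109 = 9*11 + 10, so a_0 = 9.
  11 = 1*10 + 1, so a_1 = 1.
  10 = 10*1 + 0, so a_2 = 10.
The remainder reaches 0 after 3 divisions, so the expansion has 3 partial quotients, read off in order.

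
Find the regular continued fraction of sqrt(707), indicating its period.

Write x_i = (sqrt(707) + m_i)/d_i with (m_0, d_0) = (0, 1). a_0 = floor(sqrt(707)) = 26, since 26^2 = 676 <= 707 < 729 = 27^2.
Iterate m_{i+1} = d_i*a_i - m_i, d_{i+1} = (707 - m_{i+1}^2)/d_i, a_{i+1} = floor((a_0 + m_{i+1})/d_{i+1}):
  m_1 = 1*26 - 0 = 26, d_1 = (707 - 26^2)/1 = 31/1 = 31, a_1 = floor((26 + 26)/31) = 1.
  m_2 = 31*1 - 26 = 5, d_2 = (707 - 5^2)/31 = 682/31 = 22, a_2 = floor((26 + 5)/22) = 1.
  m_3 = 22*1 - 5 = 17, d_3 = (707 - 17^2)/22 = 418/22 = 19, a_3 = floor((26 + 17)/19) = 2.
  m_4 = 19*2 - 17 = 21, d_4 = (707 - 21^2)/19 = 266/19 = 14, a_4 = floor((26 + 21)/14) = 3.
  m_5 = 14*3 - 21 = 21, d_5 = (707 - 21^2)/14 = 266/14 = 19, a_5 = floor((26 + 21)/19) = 2.
  m_6 = 19*2 - 21 = 17, d_6 = (707 - 17^2)/19 = 418/19 = 22, a_6 = floor((26 + 17)/22) = 1.
  m_7 = 22*1 - 17 = 5, d_7 = (707 - 5^2)/22 = 682/22 = 31, a_7 = floor((26 + 5)/31) = 1.
  m_8 = 31*1 - 5 = 26, d_8 = (707 - 26^2)/31 = 31/31 = 1, a_8 = floor((26 + 26)/1) = 52.
  m_9 = 1*52 - 26 = 26, d_9 = (707 - 26^2)/1 = 31/1 = 31: (m_9, d_9) = (m_1, d_1) = (26, 31), so from here the quotients repeat a_1, ..., a_8; the period length is 8.
Hence the expansion of sqrt(707) is a_0 = 26 followed by the repeating block 1, 1, 2, 3, 2, 1, 1, 52 (period 8).

[26; (1, 1, 2, 3, 2, 1, 1, 52)]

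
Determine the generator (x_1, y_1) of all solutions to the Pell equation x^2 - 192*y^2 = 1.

(x, y) = (97, 7)

First expand sqrt(192) as a continued fraction. With x_i = (sqrt(192) + m_i)/d_i and (m_0, d_0) = (0, 1): a_0 = floor(sqrt(192)) = 13, since 13^2 = 169 <= 192 < 196 = 14^2.
Iterate m_{i+1} = d_i*a_i - m_i, d_{i+1} = (192 - m_{i+1}^2)/d_i, a_{i+1} = floor((a_0 + m_{i+1})/d_{i+1}):
  m_1 = 1*13 - 0 = 13, d_1 = (192 - 13^2)/1 = 23/1 = 23, a_1 = floor((13 + 13)/23) = 1.
  m_2 = 23*1 - 13 = 10, d_2 = (192 - 10^2)/23 = 92/23 = 4, a_2 = floor((13 + 10)/4) = 5.
  m_3 = 4*5 - 10 = 10, d_3 = (192 - 10^2)/4 = 92/4 = 23, a_3 = floor((13 + 10)/23) = 1.
  m_4 = 23*1 - 10 = 13, d_4 = (192 - 13^2)/23 = 23/23 = 1, a_4 = floor((13 + 13)/1) = 26.
  m_5 = 1*26 - 13 = 13, d_5 = (192 - 13^2)/1 = 23/1 = 23: (m_5, d_5) = (m_1, d_1) = (13, 23), so from here the quotients repeat a_1, ..., a_4; the period length is 4.
So sqrt(192) = [13; (1, 5, 1, 26)] with period length k = 4.
k is even, so the fundamental solution of x^2 - 192y^2 = 1 is (p_{k-1}, q_{k-1}) = (p_3, q_3); compute convergents through index 3.
Convergents (p_i = a_i*p_{i-1} + p_{i-2}, q_i = a_i*q_{i-1} + q_{i-2} with p_{-2}=0, p_{-1}=1, q_{-2}=1, q_{-1}=0):
  i=0: a_0=13, p_0 = 13*1 + 0 = 13, q_0 = 13*0 + 1 = 1.
  i=1: a_1=1, p_1 = 1*13 + 1 = 14, q_1 = 1*1 + 0 = 1.
  i=2: a_2=5, p_2 = 5*14 + 13 = 83, q_2 = 5*1 + 1 = 6.
  i=3: a_3=1, p_3 = 1*83 + 14 = 97, q_3 = 1*6 + 1 = 7.
Check: 97^2 - 192*7^2 = 9409 - 9408 = 1, so (x, y) = (97, 7) solves the equation, and by the theorem it is the least positive solution.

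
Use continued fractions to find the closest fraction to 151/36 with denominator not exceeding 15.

21/5

Expand x = 151/36 as a continued fraction with the Euclidean algorithm:
  151 = 4*36 + 7, so a_0 = 4.
  36 = 5*7 + 1, so a_1 = 5.
  7 = 7*1 + 0, so a_2 = 7.
so x = [4; 5, 7].
Convergents (p_i = a_i*p_{i-1} + p_{i-2}, q_i = a_i*q_{i-1} + q_{i-2} with p_{-2}=0, p_{-1}=1, q_{-2}=1, q_{-1}=0), until the denominator exceeds 15:
  i=0: a_0=4, p_0 = 4*1 + 0 = 4, q_0 = 4*0 + 1 = 1.
  i=1: a_1=5, p_1 = 5*4 + 1 = 21, q_1 = 5*1 + 0 = 5.
  i=2: a_2=7, p_2 = 7*21 + 4 = 151, q_2 = 7*5 + 1 = 36.
q_2 = 36 > 15, so the last convergent with denominator <= 15 is p_1/q_1 = 21/5.
The closest fraction with denominator <= 15 is either p_1/q_1 or the intermediate fraction (k*p_1 + p_0)/(k*q_1 + q_0) with the largest k >= 1 whose denominator stays <= 15; these approach x as k grows, and every other convergent or intermediate fraction in range is farther away.
Largest k: floor((15 - q_0)/q_1) = floor((15 - 1)/5) = 2.
That gives (2*21 + 4)/(2*5 + 1) = 46/11.
Compare the errors: |x - 21/5| = |151*5 - 21*36|/(36*5) = 1/180, and |x - 46/11| = |151*11 - 46*36|/(36*11) = 5/396.
Cross-multiplying, 1*396 = 396 < 900 = 5*180, so 1/180 is smaller: the convergent 21/5 is closer to x than 46/11.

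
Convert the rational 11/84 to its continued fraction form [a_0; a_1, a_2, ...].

Run the Euclidean algorithm on 11 and 84; the successive quotients are the partial quotients a_0, a_1, ... (each step inverts the fractional part left over by the previous one):
  11 = 0*84 + 11, so a_0 = 0.
  84 = 7*11 + 7, so a_1 = 7.
  11 = 1*7 + 4, so a_2 = 1.
  7 = 1*4 + 3, so a_3 = 1.
  4 = 1*3 + 1, so a_4 = 1.
  3 = 3*1 + 0, so a_5 = 3.
The remainder reaches 0 after 6 divisions, so the expansion has 6 partial quotients, read off in order.

[0; 7, 1, 1, 1, 3]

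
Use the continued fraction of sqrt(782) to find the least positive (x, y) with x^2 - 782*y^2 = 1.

First expand sqrt(782) as a continued fraction. With x_i = (sqrt(782) + m_i)/d_i and (m_0, d_0) = (0, 1): a_0 = floor(sqrt(782)) = 27, since 27^2 = 729 <= 782 < 784 = 28^2.
Iterate m_{i+1} = d_i*a_i - m_i, d_{i+1} = (782 - m_{i+1}^2)/d_i, a_{i+1} = floor((a_0 + m_{i+1})/d_{i+1}):
  m_1 = 1*27 - 0 = 27, d_1 = (782 - 27^2)/1 = 53/1 = 53, a_1 = floor((27 + 27)/53) = 1.
  m_2 = 53*1 - 27 = 26, d_2 = (782 - 26^2)/53 = 106/53 = 2, a_2 = floor((27 + 26)/2) = 26.
  m_3 = 2*26 - 26 = 26, d_3 = (782 - 26^2)/2 = 106/2 = 53, a_3 = floor((27 + 26)/53) = 1.
  m_4 = 53*1 - 26 = 27, d_4 = (782 - 27^2)/53 = 53/53 = 1, a_4 = floor((27 + 27)/1) = 54.
  m_5 = 1*54 - 27 = 27, d_5 = (782 - 27^2)/1 = 53/1 = 53: (m_5, d_5) = (m_1, d_1) = (27, 53), so from here the quotients repeat a_1, ..., a_4; the period length is 4.
So sqrt(782) = [27; (1, 26, 1, 54)] with period length k = 4.
k is even, so the fundamental solution of x^2 - 782y^2 = 1 is (p_{k-1}, q_{k-1}) = (p_3, q_3); compute convergents through index 3.
Convergents (p_i = a_i*p_{i-1} + p_{i-2}, q_i = a_i*q_{i-1} + q_{i-2} with p_{-2}=0, p_{-1}=1, q_{-2}=1, q_{-1}=0):
  i=0: a_0=27, p_0 = 27*1 + 0 = 27, q_0 = 27*0 + 1 = 1.
  i=1: a_1=1, p_1 = 1*27 + 1 = 28, q_1 = 1*1 + 0 = 1.
  i=2: a_2=26, p_2 = 26*28 + 27 = 755, q_2 = 26*1 + 1 = 27.
  i=3: a_3=1, p_3 = 1*755 + 28 = 783, q_3 = 1*27 + 1 = 28.
Check: 783^2 - 782*28^2 = 613089 - 613088 = 1, so (x, y) = (783, 28) solves the equation, and by the theorem it is the least positive solution.

(x, y) = (783, 28)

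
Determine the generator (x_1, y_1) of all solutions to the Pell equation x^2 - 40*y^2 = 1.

First expand sqrt(40) as a continued fraction. With x_i = (sqrt(40) + m_i)/d_i and (m_0, d_0) = (0, 1): a_0 = floor(sqrt(40)) = 6, since 6^2 = 36 <= 40 < 49 = 7^2.
Iterate m_{i+1} = d_i*a_i - m_i, d_{i+1} = (40 - m_{i+1}^2)/d_i, a_{i+1} = floor((a_0 + m_{i+1})/d_{i+1}):
  m_1 = 1*6 - 0 = 6, d_1 = (40 - 6^2)/1 = 4/1 = 4, a_1 = floor((6 + 6)/4) = 3.
  m_2 = 4*3 - 6 = 6, d_2 = (40 - 6^2)/4 = 4/4 = 1, a_2 = floor((6 + 6)/1) = 12.
  m_3 = 1*12 - 6 = 6, d_3 = (40 - 6^2)/1 = 4/1 = 4: (m_3, d_3) = (m_1, d_1) = (6, 4), so from here the quotients repeat a_1, a_2; the period length is 2.
So sqrt(40) = [6; (3, 12)] with period length k = 2.
k is even, so the fundamental solution of x^2 - 40y^2 = 1 is (p_{k-1}, q_{k-1}) = (p_1, q_1); compute convergents through index 1.
Convergents (p_i = a_i*p_{i-1} + p_{i-2}, q_i = a_i*q_{i-1} + q_{i-2} with p_{-2}=0, p_{-1}=1, q_{-2}=1, q_{-1}=0):
  i=0: a_0=6, p_0 = 6*1 + 0 = 6, q_0 = 6*0 + 1 = 1.
  i=1: a_1=3, p_1 = 3*6 + 1 = 19, q_1 = 3*1 + 0 = 3.
Check: 19^2 - 40*3^2 = 361 - 360 = 1, so (x, y) = (19, 3) solves the equation, and by the theorem it is the least positive solution.

(x, y) = (19, 3)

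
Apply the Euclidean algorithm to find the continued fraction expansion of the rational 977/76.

[12; 1, 5, 1, 10]

Run the Euclidean algorithm on 977 and 76; the successive quotients are the partial quotients a_0, a_1, ... (each step inverts the fractional part left over by the previous one):
  977 = 12*76 + 65, so a_0 = 12.
  76 = 1*65 + 11, so a_1 = 1.
  65 = 5*11 + 10, so a_2 = 5.
  11 = 1*10 + 1, so a_3 = 1.
  10 = 10*1 + 0, so a_4 = 10.
The remainder reaches 0 after 5 divisions, so the expansion has 5 partial quotients, read off in order.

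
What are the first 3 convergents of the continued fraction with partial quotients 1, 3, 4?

Using the convergent recurrence p_i = a_i*p_{i-1} + p_{i-2}, q_i = a_i*q_{i-1} + q_{i-2} with p_{-2}=0, p_{-1}=1, q_{-2}=1, q_{-1}=0:
  i=0: a_0=1, p_0 = 1*1 + 0 = 1, q_0 = 1*0 + 1 = 1.
  i=1: a_1=3, p_1 = 3*1 + 1 = 4, q_1 = 3*1 + 0 = 3.
  i=2: a_2=4, p_2 = 4*4 + 1 = 17, q_2 = 4*3 + 1 = 13.

1/1, 4/3, 17/13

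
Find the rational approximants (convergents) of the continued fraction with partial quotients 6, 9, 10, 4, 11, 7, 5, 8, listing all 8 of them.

Using the convergent recurrence p_i = a_i*p_{i-1} + p_{i-2}, q_i = a_i*q_{i-1} + q_{i-2} with p_{-2}=0, p_{-1}=1, q_{-2}=1, q_{-1}=0:
  i=0: a_0=6, p_0 = 6*1 + 0 = 6, q_0 = 6*0 + 1 = 1.
  i=1: a_1=9, p_1 = 9*6 + 1 = 55, q_1 = 9*1 + 0 = 9.
  i=2: a_2=10, p_2 = 10*55 + 6 = 556, q_2 = 10*9 + 1 = 91.
  i=3: a_3=4, p_3 = 4*556 + 55 = 2279, q_3 = 4*91 + 9 = 373.
  i=4: a_4=11, p_4 = 11*2279 + 556 = 25625, q_4 = 11*373 + 91 = 4194.
  i=5: a_5=7, p_5 = 7*25625 + 2279 = 181654, q_5 = 7*4194 + 373 = 29731.
  i=6: a_6=5, p_6 = 5*181654 + 25625 = 933895, q_6 = 5*29731 + 4194 = 152849.
  i=7: a_7=8, p_7 = 8*933895 + 181654 = 7652814, q_7 = 8*152849 + 29731 = 1252523.

6/1, 55/9, 556/91, 2279/373, 25625/4194, 181654/29731, 933895/152849, 7652814/1252523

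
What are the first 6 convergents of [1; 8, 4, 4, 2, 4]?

Using the convergent recurrence p_i = a_i*p_{i-1} + p_{i-2}, q_i = a_i*q_{i-1} + q_{i-2} with p_{-2}=0, p_{-1}=1, q_{-2}=1, q_{-1}=0:
  i=0: a_0=1, p_0 = 1*1 + 0 = 1, q_0 = 1*0 + 1 = 1.
  i=1: a_1=8, p_1 = 8*1 + 1 = 9, q_1 = 8*1 + 0 = 8.
  i=2: a_2=4, p_2 = 4*9 + 1 = 37, q_2 = 4*8 + 1 = 33.
  i=3: a_3=4, p_3 = 4*37 + 9 = 157, q_3 = 4*33 + 8 = 140.
  i=4: a_4=2, p_4 = 2*157 + 37 = 351, q_4 = 2*140 + 33 = 313.
  i=5: a_5=4, p_5 = 4*351 + 157 = 1561, q_5 = 4*313 + 140 = 1392.

1/1, 9/8, 37/33, 157/140, 351/313, 1561/1392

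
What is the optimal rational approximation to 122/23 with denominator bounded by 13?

69/13

Expand x = 122/23 as a continued fraction with the Euclidean algorithm:
  122 = 5*23 + 7, so a_0 = 5.
  23 = 3*7 + 2, so a_1 = 3.
  7 = 3*2 + 1, so a_2 = 3.
  2 = 2*1 + 0, so a_3 = 2.
so x = [5; 3, 3, 2].
Convergents (p_i = a_i*p_{i-1} + p_{i-2}, q_i = a_i*q_{i-1} + q_{i-2} with p_{-2}=0, p_{-1}=1, q_{-2}=1, q_{-1}=0), until the denominator exceeds 13:
  i=0: a_0=5, p_0 = 5*1 + 0 = 5, q_0 = 5*0 + 1 = 1.
  i=1: a_1=3, p_1 = 3*5 + 1 = 16, q_1 = 3*1 + 0 = 3.
  i=2: a_2=3, p_2 = 3*16 + 5 = 53, q_2 = 3*3 + 1 = 10.
  i=3: a_3=2, p_3 = 2*53 + 16 = 122, q_3 = 2*10 + 3 = 23.
q_3 = 23 > 13, so the last convergent with denominator <= 13 is p_2/q_2 = 53/10.
The closest fraction with denominator <= 13 is either p_2/q_2 or the intermediate fraction (k*p_2 + p_1)/(k*q_2 + q_1) with the largest k >= 1 whose denominator stays <= 13; these approach x as k grows, and every other convergent or intermediate fraction in range is farther away.
Largest k: floor((13 - q_1)/q_2) = floor((13 - 3)/10) = 1.
That gives (1*53 + 16)/(1*10 + 3) = 69/13.
Compare the errors: |x - 53/10| = |122*10 - 53*23|/(23*10) = 1/230, and |x - 69/13| = |122*13 - 69*23|/(23*13) = 1/299.
Cross-multiplying, 1*230 = 230 < 299 = 1*299, so 1/299 is smaller: the intermediate fraction 69/13 is closer to x than 53/10.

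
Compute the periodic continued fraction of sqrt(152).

Write x_i = (sqrt(152) + m_i)/d_i with (m_0, d_0) = (0, 1). a_0 = floor(sqrt(152)) = 12, since 12^2 = 144 <= 152 < 169 = 13^2.
Iterate m_{i+1} = d_i*a_i - m_i, d_{i+1} = (152 - m_{i+1}^2)/d_i, a_{i+1} = floor((a_0 + m_{i+1})/d_{i+1}):
  m_1 = 1*12 - 0 = 12, d_1 = (152 - 12^2)/1 = 8/1 = 8, a_1 = floor((12 + 12)/8) = 3.
  m_2 = 8*3 - 12 = 12, d_2 = (152 - 12^2)/8 = 8/8 = 1, a_2 = floor((12 + 12)/1) = 24.
  m_3 = 1*24 - 12 = 12, d_3 = (152 - 12^2)/1 = 8/1 = 8: (m_3, d_3) = (m_1, d_1) = (12, 8), so from here the quotients repeat a_1, a_2; the period length is 2.
Hence the expansion of sqrt(152) is a_0 = 12 followed by the repeating block 3, 24 (period 2).

[12; (3, 24)]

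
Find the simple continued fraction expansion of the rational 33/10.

[3; 3, 3]

Run the Euclidean algorithm on 33 and 10; the successive quotients are the partial quotients a_0, a_1, ... (each step inverts the fractional part left over by the previous one):
  33 = 3*10 + 3, so a_0 = 3.
  10 = 3*3 + 1, so a_1 = 3.
  3 = 3*1 + 0, so a_2 = 3.
The remainder reaches 0 after 3 divisions, so the expansion has 3 partial quotients, read off in order.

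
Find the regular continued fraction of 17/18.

[0; 1, 17]

Run the Euclidean algorithm on 17 and 18; the successive quotients are the partial quotients a_0, a_1, ... (each step inverts the fractional part left over by the previous one):
  17 = 0*18 + 17, so a_0 = 0.
  18 = 1*17 + 1, so a_1 = 1.
  17 = 17*1 + 0, so a_2 = 17.
The remainder reaches 0 after 3 divisions, so the expansion has 3 partial quotients, read off in order.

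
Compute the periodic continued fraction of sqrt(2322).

[48; (5, 2, 1, 10, 48, 10, 1, 2, 5, 96)]

Write x_i = (sqrt(2322) + m_i)/d_i with (m_0, d_0) = (0, 1). a_0 = floor(sqrt(2322)) = 48, since 48^2 = 2304 <= 2322 < 2401 = 49^2.
Iterate m_{i+1} = d_i*a_i - m_i, d_{i+1} = (2322 - m_{i+1}^2)/d_i, a_{i+1} = floor((a_0 + m_{i+1})/d_{i+1}):
  m_1 = 1*48 - 0 = 48, d_1 = (2322 - 48^2)/1 = 18/1 = 18, a_1 = floor((48 + 48)/18) = 5.
  m_2 = 18*5 - 48 = 42, d_2 = (2322 - 42^2)/18 = 558/18 = 31, a_2 = floor((48 + 42)/31) = 2.
  m_3 = 31*2 - 42 = 20, d_3 = (2322 - 20^2)/31 = 1922/31 = 62, a_3 = floor((48 + 20)/62) = 1.
  m_4 = 62*1 - 20 = 42, d_4 = (2322 - 42^2)/62 = 558/62 = 9, a_4 = floor((48 + 42)/9) = 10.
  m_5 = 9*10 - 42 = 48, d_5 = (2322 - 48^2)/9 = 18/9 = 2, a_5 = floor((48 + 48)/2) = 48.
  m_6 = 2*48 - 48 = 48, d_6 = (2322 - 48^2)/2 = 18/2 = 9, a_6 = floor((48 + 48)/9) = 10.
  m_7 = 9*10 - 48 = 42, d_7 = (2322 - 42^2)/9 = 558/9 = 62, a_7 = floor((48 + 42)/62) = 1.
  m_8 = 62*1 - 42 = 20, d_8 = (2322 - 20^2)/62 = 1922/62 = 31, a_8 = floor((48 + 20)/31) = 2.
  m_9 = 31*2 - 20 = 42, d_9 = (2322 - 42^2)/31 = 558/31 = 18, a_9 = floor((48 + 42)/18) = 5.
  m_10 = 18*5 - 42 = 48, d_10 = (2322 - 48^2)/18 = 18/18 = 1, a_10 = floor((48 + 48)/1) = 96.
  m_11 = 1*96 - 48 = 48, d_11 = (2322 - 48^2)/1 = 18/1 = 18: (m_11, d_11) = (m_1, d_1) = (48, 18), so from here the quotients repeat a_1, ..., a_10; the period length is 10.
Hence the expansion of sqrt(2322) is a_0 = 48 followed by the repeating block 5, 2, 1, 10, 48, 10, 1, 2, 5, 96 (period 10).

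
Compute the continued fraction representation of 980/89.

Run the Euclidean algorithm on 980 and 89; the successive quotients are the partial quotients a_0, a_1, ... (each step inverts the fractional part left over by the previous one):
  980 = 11*89 + 1, so a_0 = 11.
  89 = 89*1 + 0, so a_1 = 89.
The remainder reaches 0 after 2 divisions, so the expansion has 2 partial quotients, read off in order.

[11; 89]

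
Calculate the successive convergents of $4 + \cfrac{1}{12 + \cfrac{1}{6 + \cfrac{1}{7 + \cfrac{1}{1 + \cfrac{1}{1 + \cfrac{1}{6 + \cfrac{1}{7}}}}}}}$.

4/1, 49/12, 298/73, 2135/523, 2433/596, 4568/1119, 29841/7310, 213455/52289

Using the convergent recurrence p_i = a_i*p_{i-1} + p_{i-2}, q_i = a_i*q_{i-1} + q_{i-2} with p_{-2}=0, p_{-1}=1, q_{-2}=1, q_{-1}=0:
  i=0: a_0=4, p_0 = 4*1 + 0 = 4, q_0 = 4*0 + 1 = 1.
  i=1: a_1=12, p_1 = 12*4 + 1 = 49, q_1 = 12*1 + 0 = 12.
  i=2: a_2=6, p_2 = 6*49 + 4 = 298, q_2 = 6*12 + 1 = 73.
  i=3: a_3=7, p_3 = 7*298 + 49 = 2135, q_3 = 7*73 + 12 = 523.
  i=4: a_4=1, p_4 = 1*2135 + 298 = 2433, q_4 = 1*523 + 73 = 596.
  i=5: a_5=1, p_5 = 1*2433 + 2135 = 4568, q_5 = 1*596 + 523 = 1119.
  i=6: a_6=6, p_6 = 6*4568 + 2433 = 29841, q_6 = 6*1119 + 596 = 7310.
  i=7: a_7=7, p_7 = 7*29841 + 4568 = 213455, q_7 = 7*7310 + 1119 = 52289.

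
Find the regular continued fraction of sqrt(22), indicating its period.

Write x_i = (sqrt(22) + m_i)/d_i with (m_0, d_0) = (0, 1). a_0 = floor(sqrt(22)) = 4, since 4^2 = 16 <= 22 < 25 = 5^2.
Iterate m_{i+1} = d_i*a_i - m_i, d_{i+1} = (22 - m_{i+1}^2)/d_i, a_{i+1} = floor((a_0 + m_{i+1})/d_{i+1}):
  m_1 = 1*4 - 0 = 4, d_1 = (22 - 4^2)/1 = 6/1 = 6, a_1 = floor((4 + 4)/6) = 1.
  m_2 = 6*1 - 4 = 2, d_2 = (22 - 2^2)/6 = 18/6 = 3, a_2 = floor((4 + 2)/3) = 2.
  m_3 = 3*2 - 2 = 4, d_3 = (22 - 4^2)/3 = 6/3 = 2, a_3 = floor((4 + 4)/2) = 4.
  m_4 = 2*4 - 4 = 4, d_4 = (22 - 4^2)/2 = 6/2 = 3, a_4 = floor((4 + 4)/3) = 2.
  m_5 = 3*2 - 4 = 2, d_5 = (22 - 2^2)/3 = 18/3 = 6, a_5 = floor((4 + 2)/6) = 1.
  m_6 = 6*1 - 2 = 4, d_6 = (22 - 4^2)/6 = 6/6 = 1, a_6 = floor((4 + 4)/1) = 8.
  m_7 = 1*8 - 4 = 4, d_7 = (22 - 4^2)/1 = 6/1 = 6: (m_7, d_7) = (m_1, d_1) = (4, 6), so from here the quotients repeat a_1, ..., a_6; the period length is 6.
Hence the expansion of sqrt(22) is a_0 = 4 followed by the repeating block 1, 2, 4, 2, 1, 8 (period 6).

[4; (1, 2, 4, 2, 1, 8)]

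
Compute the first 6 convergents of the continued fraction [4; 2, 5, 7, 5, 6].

Using the convergent recurrence p_i = a_i*p_{i-1} + p_{i-2}, q_i = a_i*q_{i-1} + q_{i-2} with p_{-2}=0, p_{-1}=1, q_{-2}=1, q_{-1}=0:
  i=0: a_0=4, p_0 = 4*1 + 0 = 4, q_0 = 4*0 + 1 = 1.
  i=1: a_1=2, p_1 = 2*4 + 1 = 9, q_1 = 2*1 + 0 = 2.
  i=2: a_2=5, p_2 = 5*9 + 4 = 49, q_2 = 5*2 + 1 = 11.
  i=3: a_3=7, p_3 = 7*49 + 9 = 352, q_3 = 7*11 + 2 = 79.
  i=4: a_4=5, p_4 = 5*352 + 49 = 1809, q_4 = 5*79 + 11 = 406.
  i=5: a_5=6, p_5 = 6*1809 + 352 = 11206, q_5 = 6*406 + 79 = 2515.

4/1, 9/2, 49/11, 352/79, 1809/406, 11206/2515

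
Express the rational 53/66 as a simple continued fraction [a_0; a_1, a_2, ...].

[0; 1, 4, 13]

Run the Euclidean algorithm on 53 and 66; the successive quotients are the partial quotients a_0, a_1, ... (each step inverts the fractional part left over by the previous one):
  53 = 0*66 + 53, so a_0 = 0.
  66 = 1*53 + 13, so a_1 = 1.
  53 = 4*13 + 1, so a_2 = 4.
  13 = 13*1 + 0, so a_3 = 13.
The remainder reaches 0 after 4 divisions, so the expansion has 4 partial quotients, read off in order.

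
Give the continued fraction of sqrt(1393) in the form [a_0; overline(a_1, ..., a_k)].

[37; overline(3, 10, 3, 74)]

Write x_i = (sqrt(1393) + m_i)/d_i with (m_0, d_0) = (0, 1). a_0 = floor(sqrt(1393)) = 37, since 37^2 = 1369 <= 1393 < 1444 = 38^2.
Iterate m_{i+1} = d_i*a_i - m_i, d_{i+1} = (1393 - m_{i+1}^2)/d_i, a_{i+1} = floor((a_0 + m_{i+1})/d_{i+1}):
  m_1 = 1*37 - 0 = 37, d_1 = (1393 - 37^2)/1 = 24/1 = 24, a_1 = floor((37 + 37)/24) = 3.
  m_2 = 24*3 - 37 = 35, d_2 = (1393 - 35^2)/24 = 168/24 = 7, a_2 = floor((37 + 35)/7) = 10.
  m_3 = 7*10 - 35 = 35, d_3 = (1393 - 35^2)/7 = 168/7 = 24, a_3 = floor((37 + 35)/24) = 3.
  m_4 = 24*3 - 35 = 37, d_4 = (1393 - 37^2)/24 = 24/24 = 1, a_4 = floor((37 + 37)/1) = 74.
  m_5 = 1*74 - 37 = 37, d_5 = (1393 - 37^2)/1 = 24/1 = 24: (m_5, d_5) = (m_1, d_1) = (37, 24), so from here the quotients repeat a_1, ..., a_4; the period length is 4.
Hence the expansion of sqrt(1393) is a_0 = 37 followed by the repeating block 3, 10, 3, 74 (period 4).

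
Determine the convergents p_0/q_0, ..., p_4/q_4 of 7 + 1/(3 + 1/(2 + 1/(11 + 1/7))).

7/1, 22/3, 51/7, 583/80, 4132/567

Using the convergent recurrence p_i = a_i*p_{i-1} + p_{i-2}, q_i = a_i*q_{i-1} + q_{i-2} with p_{-2}=0, p_{-1}=1, q_{-2}=1, q_{-1}=0:
  i=0: a_0=7, p_0 = 7*1 + 0 = 7, q_0 = 7*0 + 1 = 1.
  i=1: a_1=3, p_1 = 3*7 + 1 = 22, q_1 = 3*1 + 0 = 3.
  i=2: a_2=2, p_2 = 2*22 + 7 = 51, q_2 = 2*3 + 1 = 7.
  i=3: a_3=11, p_3 = 11*51 + 22 = 583, q_3 = 11*7 + 3 = 80.
  i=4: a_4=7, p_4 = 7*583 + 51 = 4132, q_4 = 7*80 + 7 = 567.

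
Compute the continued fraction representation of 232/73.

Run the Euclidean algorithm on 232 and 73; the successive quotients are the partial quotients a_0, a_1, ... (each step inverts the fractional part left over by the previous one):
  232 = 3*73 + 13, so a_0 = 3.
  73 = 5*13 + 8, so a_1 = 5.
  13 = 1*8 + 5, so a_2 = 1.
  8 = 1*5 + 3, so a_3 = 1.
  5 = 1*3 + 2, so a_4 = 1.
  3 = 1*2 + 1, so a_5 = 1.
  2 = 2*1 + 0, so a_6 = 2.
The remainder reaches 0 after 7 divisions, so the expansion has 7 partial quotients, read off in order.

[3; 5, 1, 1, 1, 1, 2]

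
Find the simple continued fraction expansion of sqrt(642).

Write x_i = (sqrt(642) + m_i)/d_i with (m_0, d_0) = (0, 1). a_0 = floor(sqrt(642)) = 25, since 25^2 = 625 <= 642 < 676 = 26^2.
Iterate m_{i+1} = d_i*a_i - m_i, d_{i+1} = (642 - m_{i+1}^2)/d_i, a_{i+1} = floor((a_0 + m_{i+1})/d_{i+1}):
  m_1 = 1*25 - 0 = 25, d_1 = (642 - 25^2)/1 = 17/1 = 17, a_1 = floor((25 + 25)/17) = 2.
  m_2 = 17*2 - 25 = 9, d_2 = (642 - 9^2)/17 = 561/17 = 33, a_2 = floor((25 + 9)/33) = 1.
  m_3 = 33*1 - 9 = 24, d_3 = (642 - 24^2)/33 = 66/33 = 2, a_3 = floor((25 + 24)/2) = 24.
  m_4 = 2*24 - 24 = 24, d_4 = (642 - 24^2)/2 = 66/2 = 33, a_4 = floor((25 + 24)/33) = 1.
  m_5 = 33*1 - 24 = 9, d_5 = (642 - 9^2)/33 = 561/33 = 17, a_5 = floor((25 + 9)/17) = 2.
  m_6 = 17*2 - 9 = 25, d_6 = (642 - 25^2)/17 = 17/17 = 1, a_6 = floor((25 + 25)/1) = 50.
  m_7 = 1*50 - 25 = 25, d_7 = (642 - 25^2)/1 = 17/1 = 17: (m_7, d_7) = (m_1, d_1) = (25, 17), so from here the quotients repeat a_1, ..., a_6; the period length is 6.
Hence the expansion of sqrt(642) is a_0 = 25 followed by the repeating block 2, 1, 24, 1, 2, 50 (period 6).

[25; (2, 1, 24, 1, 2, 50)]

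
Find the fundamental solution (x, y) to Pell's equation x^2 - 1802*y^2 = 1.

(x, y) = (849, 20)

First expand sqrt(1802) as a continued fraction. With x_i = (sqrt(1802) + m_i)/d_i and (m_0, d_0) = (0, 1): a_0 = floor(sqrt(1802)) = 42, since 42^2 = 1764 <= 1802 < 1849 = 43^2.
Iterate m_{i+1} = d_i*a_i - m_i, d_{i+1} = (1802 - m_{i+1}^2)/d_i, a_{i+1} = floor((a_0 + m_{i+1})/d_{i+1}):
  m_1 = 1*42 - 0 = 42, d_1 = (1802 - 42^2)/1 = 38/1 = 38, a_1 = floor((42 + 42)/38) = 2.
  m_2 = 38*2 - 42 = 34, d_2 = (1802 - 34^2)/38 = 646/38 = 17, a_2 = floor((42 + 34)/17) = 4.
  m_3 = 17*4 - 34 = 34, d_3 = (1802 - 34^2)/17 = 646/17 = 38, a_3 = floor((42 + 34)/38) = 2.
  m_4 = 38*2 - 34 = 42, d_4 = (1802 - 42^2)/38 = 38/38 = 1, a_4 = floor((42 + 42)/1) = 84.
  m_5 = 1*84 - 42 = 42, d_5 = (1802 - 42^2)/1 = 38/1 = 38: (m_5, d_5) = (m_1, d_1) = (42, 38), so from here the quotients repeat a_1, ..., a_4; the period length is 4.
So sqrt(1802) = [42; (2, 4, 2, 84)] with period length k = 4.
k is even, so the fundamental solution of x^2 - 1802y^2 = 1 is (p_{k-1}, q_{k-1}) = (p_3, q_3); compute convergents through index 3.
Convergents (p_i = a_i*p_{i-1} + p_{i-2}, q_i = a_i*q_{i-1} + q_{i-2} with p_{-2}=0, p_{-1}=1, q_{-2}=1, q_{-1}=0):
  i=0: a_0=42, p_0 = 42*1 + 0 = 42, q_0 = 42*0 + 1 = 1.
  i=1: a_1=2, p_1 = 2*42 + 1 = 85, q_1 = 2*1 + 0 = 2.
  i=2: a_2=4, p_2 = 4*85 + 42 = 382, q_2 = 4*2 + 1 = 9.
  i=3: a_3=2, p_3 = 2*382 + 85 = 849, q_3 = 2*9 + 2 = 20.
Check: 849^2 - 1802*20^2 = 720801 - 720800 = 1, so (x, y) = (849, 20) solves the equation, and by the theorem it is the least positive solution.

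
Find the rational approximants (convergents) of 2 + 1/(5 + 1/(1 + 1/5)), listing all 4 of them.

2/1, 11/5, 13/6, 76/35

Using the convergent recurrence p_i = a_i*p_{i-1} + p_{i-2}, q_i = a_i*q_{i-1} + q_{i-2} with p_{-2}=0, p_{-1}=1, q_{-2}=1, q_{-1}=0:
  i=0: a_0=2, p_0 = 2*1 + 0 = 2, q_0 = 2*0 + 1 = 1.
  i=1: a_1=5, p_1 = 5*2 + 1 = 11, q_1 = 5*1 + 0 = 5.
  i=2: a_2=1, p_2 = 1*11 + 2 = 13, q_2 = 1*5 + 1 = 6.
  i=3: a_3=5, p_3 = 5*13 + 11 = 76, q_3 = 5*6 + 5 = 35.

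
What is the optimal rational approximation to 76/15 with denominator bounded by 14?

Expand x = 76/15 as a continued fraction with the Euclidean algorithm:
  76 = 5*15 + 1, so a_0 = 5.
  15 = 15*1 + 0, so a_1 = 15.
so x = [5; 15].
Convergents (p_i = a_i*p_{i-1} + p_{i-2}, q_i = a_i*q_{i-1} + q_{i-2} with p_{-2}=0, p_{-1}=1, q_{-2}=1, q_{-1}=0), until the denominator exceeds 14:
  i=0: a_0=5, p_0 = 5*1 + 0 = 5, q_0 = 5*0 + 1 = 1.
  i=1: a_1=15, p_1 = 15*5 + 1 = 76, q_1 = 15*1 + 0 = 15.
q_1 = 15 > 14, so the last convergent with denominator <= 14 is p_0/q_0 = 5/1.
The closest fraction with denominator <= 14 is either p_0/q_0 or the intermediate fraction (k*p_0 + p_{-1})/(k*q_0 + q_{-1}) with the largest k >= 1 whose denominator stays <= 14; these approach x as k grows, and every other convergent or intermediate fraction in range is farther away.
Largest k: floor((14 - q_{-1})/q_0) = floor((14 - 0)/1) = 14 (using the seeds p_{-1} = 1, q_{-1} = 0).
That gives (14*5 + 1)/(14*1 + 0) = 71/14.
Compare the errors: |x - 5/1| = |76*1 - 5*15|/(15*1) = 1/15, and |x - 71/14| = |76*14 - 71*15|/(15*14) = 1/210.
Cross-multiplying, 1*15 = 15 < 210 = 1*210, so 1/210 is smaller: the intermediate fraction 71/14 is closer to x than 5/1.

71/14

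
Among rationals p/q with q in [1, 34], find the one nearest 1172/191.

135/22

Expand x = 1172/191 as a continued fraction with the Euclidean algorithm:
  1172 = 6*191 + 26, so a_0 = 6.
  191 = 7*26 + 9, so a_1 = 7.
  26 = 2*9 + 8, so a_2 = 2.
  9 = 1*8 + 1, so a_3 = 1.
  8 = 8*1 + 0, so a_4 = 8.
so x = [6; 7, 2, 1, 8].
Convergents (p_i = a_i*p_{i-1} + p_{i-2}, q_i = a_i*q_{i-1} + q_{i-2} with p_{-2}=0, p_{-1}=1, q_{-2}=1, q_{-1}=0), until the denominator exceeds 34:
  i=0: a_0=6, p_0 = 6*1 + 0 = 6, q_0 = 6*0 + 1 = 1.
  i=1: a_1=7, p_1 = 7*6 + 1 = 43, q_1 = 7*1 + 0 = 7.
  i=2: a_2=2, p_2 = 2*43 + 6 = 92, q_2 = 2*7 + 1 = 15.
  i=3: a_3=1, p_3 = 1*92 + 43 = 135, q_3 = 1*15 + 7 = 22.
  i=4: a_4=8, p_4 = 8*135 + 92 = 1172, q_4 = 8*22 + 15 = 191.
q_4 = 191 > 34, so the last convergent with denominator <= 34 is p_3/q_3 = 135/22.
The closest fraction with denominator <= 34 is either p_3/q_3 or the intermediate fraction (k*p_3 + p_2)/(k*q_3 + q_2) with the largest k >= 1 whose denominator stays <= 34; these approach x as k grows, and every other convergent or intermediate fraction in range is farther away.
Largest k: floor((34 - q_2)/q_3) = floor((34 - 15)/22) = 0.
Since k = 0, no intermediate fraction beyond p_3/q_3 has denominator <= 34, so the convergent 135/22 is the closest (its error is |1172*22 - 135*191|/(191*22) = 1/4202).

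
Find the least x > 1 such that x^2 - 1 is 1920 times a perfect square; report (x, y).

(x, y) = (116161, 2651)

First expand sqrt(1920) as a continued fraction. With x_i = (sqrt(1920) + m_i)/d_i and (m_0, d_0) = (0, 1): a_0 = floor(sqrt(1920)) = 43, since 43^2 = 1849 <= 1920 < 1936 = 44^2.
Iterate m_{i+1} = d_i*a_i - m_i, d_{i+1} = (1920 - m_{i+1}^2)/d_i, a_{i+1} = floor((a_0 + m_{i+1})/d_{i+1}):
  m_1 = 1*43 - 0 = 43, d_1 = (1920 - 43^2)/1 = 71/1 = 71, a_1 = floor((43 + 43)/71) = 1.
  m_2 = 71*1 - 43 = 28, d_2 = (1920 - 28^2)/71 = 1136/71 = 16, a_2 = floor((43 + 28)/16) = 4.
  m_3 = 16*4 - 28 = 36, d_3 = (1920 - 36^2)/16 = 624/16 = 39, a_3 = floor((43 + 36)/39) = 2.
  m_4 = 39*2 - 36 = 42, d_4 = (1920 - 42^2)/39 = 156/39 = 4, a_4 = floor((43 + 42)/4) = 21.
  m_5 = 4*21 - 42 = 42, d_5 = (1920 - 42^2)/4 = 156/4 = 39, a_5 = floor((43 + 42)/39) = 2.
  m_6 = 39*2 - 42 = 36, d_6 = (1920 - 36^2)/39 = 624/39 = 16, a_6 = floor((43 + 36)/16) = 4.
  m_7 = 16*4 - 36 = 28, d_7 = (1920 - 28^2)/16 = 1136/16 = 71, a_7 = floor((43 + 28)/71) = 1.
  m_8 = 71*1 - 28 = 43, d_8 = (1920 - 43^2)/71 = 71/71 = 1, a_8 = floor((43 + 43)/1) = 86.
  m_9 = 1*86 - 43 = 43, d_9 = (1920 - 43^2)/1 = 71/1 = 71: (m_9, d_9) = (m_1, d_1) = (43, 71), so from here the quotients repeat a_1, ..., a_8; the period length is 8.
So sqrt(1920) = [43; (1, 4, 2, 21, 2, 4, 1, 86)] with period length k = 8.
k is even, so the fundamental solution of x^2 - 1920y^2 = 1 is (p_{k-1}, q_{k-1}) = (p_7, q_7); compute convergents through index 7.
Convergents (p_i = a_i*p_{i-1} + p_{i-2}, q_i = a_i*q_{i-1} + q_{i-2} with p_{-2}=0, p_{-1}=1, q_{-2}=1, q_{-1}=0):
  i=0: a_0=43, p_0 = 43*1 + 0 = 43, q_0 = 43*0 + 1 = 1.
  i=1: a_1=1, p_1 = 1*43 + 1 = 44, q_1 = 1*1 + 0 = 1.
  i=2: a_2=4, p_2 = 4*44 + 43 = 219, q_2 = 4*1 + 1 = 5.
  i=3: a_3=2, p_3 = 2*219 + 44 = 482, q_3 = 2*5 + 1 = 11.
  i=4: a_4=21, p_4 = 21*482 + 219 = 10341, q_4 = 21*11 + 5 = 236.
  i=5: a_5=2, p_5 = 2*10341 + 482 = 21164, q_5 = 2*236 + 11 = 483.
  i=6: a_6=4, p_6 = 4*21164 + 10341 = 94997, q_6 = 4*483 + 236 = 2168.
  i=7: a_7=1, p_7 = 1*94997 + 21164 = 116161, q_7 = 1*2168 + 483 = 2651.
Check: 116161^2 - 1920*2651^2 = 13493377921 - 13493377920 = 1, so (x, y) = (116161, 2651) solves the equation, and by the theorem it is the least positive solution.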